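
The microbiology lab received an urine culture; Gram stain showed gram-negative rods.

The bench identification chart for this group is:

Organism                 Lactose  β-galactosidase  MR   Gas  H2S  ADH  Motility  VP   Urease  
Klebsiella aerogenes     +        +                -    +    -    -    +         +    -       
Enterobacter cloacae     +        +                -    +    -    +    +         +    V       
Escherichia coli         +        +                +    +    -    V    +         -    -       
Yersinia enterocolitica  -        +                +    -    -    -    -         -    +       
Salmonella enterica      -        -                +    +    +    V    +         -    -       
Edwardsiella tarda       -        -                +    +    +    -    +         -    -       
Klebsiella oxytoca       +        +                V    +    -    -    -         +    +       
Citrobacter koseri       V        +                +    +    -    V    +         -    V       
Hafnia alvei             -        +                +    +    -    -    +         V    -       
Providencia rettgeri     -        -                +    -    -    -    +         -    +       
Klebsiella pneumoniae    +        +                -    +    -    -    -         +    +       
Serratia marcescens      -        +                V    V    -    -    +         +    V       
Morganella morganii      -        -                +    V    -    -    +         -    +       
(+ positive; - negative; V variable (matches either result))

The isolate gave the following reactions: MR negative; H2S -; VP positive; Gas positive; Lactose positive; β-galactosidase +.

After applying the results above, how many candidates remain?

4

MR -: excludes 8 organisms — 5 left.
H2S -: all 5 remaining candidates are consistent.
β-galactosidase +: all 5 remaining candidates are consistent.
Lactose +: excludes Serratia marcescens — 4 left.
VP +: all 4 remaining candidates are consistent.
Gas +: all 4 remaining candidates are consistent.
Still consistent: Enterobacter cloacae, Klebsiella aerogenes, Klebsiella oxytoca, Klebsiella pneumoniae.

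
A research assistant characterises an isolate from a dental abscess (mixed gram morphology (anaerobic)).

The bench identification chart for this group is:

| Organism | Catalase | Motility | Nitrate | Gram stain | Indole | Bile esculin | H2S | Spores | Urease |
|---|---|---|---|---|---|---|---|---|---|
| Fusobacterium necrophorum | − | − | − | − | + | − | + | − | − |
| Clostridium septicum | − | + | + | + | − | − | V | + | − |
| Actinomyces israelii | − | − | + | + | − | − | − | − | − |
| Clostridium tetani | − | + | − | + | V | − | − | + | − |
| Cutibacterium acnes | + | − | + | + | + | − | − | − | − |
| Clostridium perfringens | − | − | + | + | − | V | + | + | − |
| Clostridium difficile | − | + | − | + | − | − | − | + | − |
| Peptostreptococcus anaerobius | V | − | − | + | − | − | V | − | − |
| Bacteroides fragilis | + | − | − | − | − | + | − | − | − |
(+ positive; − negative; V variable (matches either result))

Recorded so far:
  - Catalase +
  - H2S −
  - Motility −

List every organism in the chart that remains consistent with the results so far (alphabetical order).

Bacteroides fragilis, Cutibacterium acnes, Peptostreptococcus anaerobius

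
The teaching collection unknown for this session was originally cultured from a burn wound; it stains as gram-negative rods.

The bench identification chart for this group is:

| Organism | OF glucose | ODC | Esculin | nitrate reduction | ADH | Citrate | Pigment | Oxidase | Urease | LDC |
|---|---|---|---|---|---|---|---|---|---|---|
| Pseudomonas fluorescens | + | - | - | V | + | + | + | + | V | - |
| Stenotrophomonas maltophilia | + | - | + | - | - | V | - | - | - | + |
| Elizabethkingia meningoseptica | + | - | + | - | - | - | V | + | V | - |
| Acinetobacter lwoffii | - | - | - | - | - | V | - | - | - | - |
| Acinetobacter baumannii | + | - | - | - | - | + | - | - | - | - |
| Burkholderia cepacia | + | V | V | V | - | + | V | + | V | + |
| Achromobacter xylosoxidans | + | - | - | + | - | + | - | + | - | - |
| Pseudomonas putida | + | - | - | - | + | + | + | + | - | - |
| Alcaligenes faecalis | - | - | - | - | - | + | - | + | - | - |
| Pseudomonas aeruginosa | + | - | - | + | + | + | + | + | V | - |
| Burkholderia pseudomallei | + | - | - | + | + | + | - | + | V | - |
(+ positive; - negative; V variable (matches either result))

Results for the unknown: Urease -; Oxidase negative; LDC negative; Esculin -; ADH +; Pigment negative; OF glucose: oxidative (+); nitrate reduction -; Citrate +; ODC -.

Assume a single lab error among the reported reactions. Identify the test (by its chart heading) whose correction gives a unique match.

As reported, no row in the chart matches all 10 reactions.
Reversing Oxidase → still no organism matches.
Reversing Citrate → still no organism matches.
Reversing ODC → still no organism matches.
Reversing LDC → still no organism matches.
Reversing OF glucose → still no organism matches.
Reversing Esculin → still no organism matches.
Reversing nitrate reduction → still no organism matches.
Reversing ADH (to -) → unique match: Acinetobacter baumannii.
Reversing Pigment → still no organism matches.
Reversing Urease → still no organism matches.

ADH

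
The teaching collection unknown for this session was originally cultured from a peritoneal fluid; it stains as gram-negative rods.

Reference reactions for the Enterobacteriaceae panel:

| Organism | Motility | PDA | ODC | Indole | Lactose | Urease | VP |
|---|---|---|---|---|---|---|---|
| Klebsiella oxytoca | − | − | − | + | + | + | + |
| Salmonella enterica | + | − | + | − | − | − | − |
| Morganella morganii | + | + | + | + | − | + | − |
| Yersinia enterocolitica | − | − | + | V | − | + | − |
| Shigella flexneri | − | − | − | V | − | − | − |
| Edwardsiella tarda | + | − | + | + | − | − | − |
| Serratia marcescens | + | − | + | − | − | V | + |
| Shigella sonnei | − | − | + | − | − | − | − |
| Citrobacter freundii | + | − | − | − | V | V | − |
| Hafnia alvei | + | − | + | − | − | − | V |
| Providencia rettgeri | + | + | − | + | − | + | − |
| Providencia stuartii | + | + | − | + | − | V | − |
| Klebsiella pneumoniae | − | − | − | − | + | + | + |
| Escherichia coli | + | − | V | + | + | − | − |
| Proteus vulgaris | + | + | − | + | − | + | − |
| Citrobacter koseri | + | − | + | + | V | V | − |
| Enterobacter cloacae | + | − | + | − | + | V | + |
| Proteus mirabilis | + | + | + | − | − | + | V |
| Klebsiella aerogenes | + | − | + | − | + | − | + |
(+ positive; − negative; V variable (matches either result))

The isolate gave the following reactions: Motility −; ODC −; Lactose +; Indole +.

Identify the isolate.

Klebsiella oxytoca

Motility −: excludes 14 organisms — 5 left.
Lactose +: excludes Yersinia enterocolitica, Shigella flexneri, Shigella sonnei — 2 left.
ODC −: all 2 remaining candidates are consistent.
Indole +: excludes Klebsiella pneumoniae — 1 left.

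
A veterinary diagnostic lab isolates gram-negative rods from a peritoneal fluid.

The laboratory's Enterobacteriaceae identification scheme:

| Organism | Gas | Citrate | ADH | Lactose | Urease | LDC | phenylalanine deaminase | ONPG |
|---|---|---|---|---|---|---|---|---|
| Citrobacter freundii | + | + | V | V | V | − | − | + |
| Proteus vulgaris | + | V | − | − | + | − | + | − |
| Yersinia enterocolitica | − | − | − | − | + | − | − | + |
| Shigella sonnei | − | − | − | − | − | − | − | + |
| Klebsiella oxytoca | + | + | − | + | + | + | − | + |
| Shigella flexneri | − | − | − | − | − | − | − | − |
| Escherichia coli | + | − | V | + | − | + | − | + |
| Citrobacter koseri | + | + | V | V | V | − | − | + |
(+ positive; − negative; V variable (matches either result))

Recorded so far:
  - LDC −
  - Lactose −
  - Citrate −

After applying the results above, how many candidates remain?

4

LDC −: excludes Klebsiella oxytoca, Escherichia coli — 6 left.
Citrate −: excludes Citrobacter freundii, Citrobacter koseri — 4 left.
Lactose −: all 4 remaining candidates are consistent.
Still consistent: Proteus vulgaris, Shigella flexneri, Shigella sonnei, Yersinia enterocolitica.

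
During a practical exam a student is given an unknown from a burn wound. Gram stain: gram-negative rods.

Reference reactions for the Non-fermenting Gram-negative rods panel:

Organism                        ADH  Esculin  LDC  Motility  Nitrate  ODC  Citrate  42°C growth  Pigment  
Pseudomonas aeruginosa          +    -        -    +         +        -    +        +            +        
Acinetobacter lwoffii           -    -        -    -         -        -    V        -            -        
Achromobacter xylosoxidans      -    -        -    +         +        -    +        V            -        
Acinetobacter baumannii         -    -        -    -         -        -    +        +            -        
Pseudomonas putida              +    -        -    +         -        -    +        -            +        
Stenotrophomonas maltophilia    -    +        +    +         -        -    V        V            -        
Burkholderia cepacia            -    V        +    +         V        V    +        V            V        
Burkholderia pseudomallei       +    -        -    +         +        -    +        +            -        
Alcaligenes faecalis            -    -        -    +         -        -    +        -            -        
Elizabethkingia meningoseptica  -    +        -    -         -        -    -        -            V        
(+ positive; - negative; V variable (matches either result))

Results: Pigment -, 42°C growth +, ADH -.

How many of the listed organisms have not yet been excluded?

4

Pigment -: excludes Pseudomonas aeruginosa, Pseudomonas putida — 8 left.
42°C growth +: excludes Acinetobacter lwoffii, Alcaligenes faecalis, Elizabethkingia meningoseptica — 5 left.
ADH -: excludes Burkholderia pseudomallei — 4 left.
Still consistent: Achromobacter xylosoxidans, Acinetobacter baumannii, Burkholderia cepacia, Stenotrophomonas maltophilia.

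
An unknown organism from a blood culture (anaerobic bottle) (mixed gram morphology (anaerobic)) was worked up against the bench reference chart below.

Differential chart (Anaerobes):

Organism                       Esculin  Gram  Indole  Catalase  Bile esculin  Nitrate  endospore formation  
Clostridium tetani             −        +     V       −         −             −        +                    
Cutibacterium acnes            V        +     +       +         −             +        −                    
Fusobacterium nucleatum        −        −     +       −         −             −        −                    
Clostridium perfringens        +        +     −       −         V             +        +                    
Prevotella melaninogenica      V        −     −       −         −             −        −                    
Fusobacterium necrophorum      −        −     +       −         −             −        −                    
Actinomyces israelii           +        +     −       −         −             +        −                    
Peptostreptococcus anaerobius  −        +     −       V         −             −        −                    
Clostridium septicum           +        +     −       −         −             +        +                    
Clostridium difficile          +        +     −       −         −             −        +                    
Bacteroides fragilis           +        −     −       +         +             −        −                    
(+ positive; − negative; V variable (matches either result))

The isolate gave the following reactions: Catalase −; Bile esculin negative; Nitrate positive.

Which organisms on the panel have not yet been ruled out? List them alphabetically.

Actinomyces israelii, Clostridium perfringens, Clostridium septicum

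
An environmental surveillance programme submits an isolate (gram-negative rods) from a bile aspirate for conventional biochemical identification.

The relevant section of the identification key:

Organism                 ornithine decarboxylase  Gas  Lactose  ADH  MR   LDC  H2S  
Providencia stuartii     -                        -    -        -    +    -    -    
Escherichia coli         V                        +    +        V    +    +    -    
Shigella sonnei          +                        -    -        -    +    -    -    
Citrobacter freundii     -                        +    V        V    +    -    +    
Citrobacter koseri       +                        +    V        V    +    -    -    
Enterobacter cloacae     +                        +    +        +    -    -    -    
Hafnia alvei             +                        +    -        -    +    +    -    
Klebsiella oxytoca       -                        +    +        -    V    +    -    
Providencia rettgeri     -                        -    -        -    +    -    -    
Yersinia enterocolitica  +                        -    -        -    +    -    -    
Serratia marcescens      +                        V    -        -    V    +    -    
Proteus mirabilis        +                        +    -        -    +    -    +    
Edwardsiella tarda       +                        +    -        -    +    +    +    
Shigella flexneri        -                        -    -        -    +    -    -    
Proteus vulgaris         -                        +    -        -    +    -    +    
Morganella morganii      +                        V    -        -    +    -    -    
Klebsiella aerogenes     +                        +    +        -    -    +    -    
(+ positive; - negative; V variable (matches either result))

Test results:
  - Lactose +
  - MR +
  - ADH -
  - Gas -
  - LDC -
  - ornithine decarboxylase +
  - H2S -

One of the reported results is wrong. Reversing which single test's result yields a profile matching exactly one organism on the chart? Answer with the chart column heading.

As reported, no row in the chart matches all 7 reactions.
Reversing Lactose → 3 organisms match (not unique).
Reversing ornithine decarboxylase → still no organism matches.
Reversing ADH → still no organism matches.
Reversing MR → still no organism matches.
Reversing LDC → still no organism matches.
Reversing H2S → still no organism matches.
Reversing Gas (to +) → unique match: Citrobacter koseri.

Gas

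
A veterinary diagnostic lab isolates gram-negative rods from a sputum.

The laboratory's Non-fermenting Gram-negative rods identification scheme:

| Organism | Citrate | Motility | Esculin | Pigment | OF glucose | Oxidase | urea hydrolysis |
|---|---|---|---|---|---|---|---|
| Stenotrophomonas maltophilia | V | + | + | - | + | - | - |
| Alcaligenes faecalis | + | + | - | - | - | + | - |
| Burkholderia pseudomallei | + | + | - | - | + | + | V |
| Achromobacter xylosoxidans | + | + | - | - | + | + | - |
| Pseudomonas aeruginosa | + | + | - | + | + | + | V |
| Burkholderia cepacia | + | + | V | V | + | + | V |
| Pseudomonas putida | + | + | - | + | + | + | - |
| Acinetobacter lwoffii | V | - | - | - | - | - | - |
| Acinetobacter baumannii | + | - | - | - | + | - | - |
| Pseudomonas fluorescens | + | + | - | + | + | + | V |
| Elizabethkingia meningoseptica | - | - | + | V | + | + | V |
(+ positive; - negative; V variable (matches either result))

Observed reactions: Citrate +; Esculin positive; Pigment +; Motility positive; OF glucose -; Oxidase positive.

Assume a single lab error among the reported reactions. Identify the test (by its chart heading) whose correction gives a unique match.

As reported, no row in the chart matches all 6 reactions.
Reversing Citrate → still no organism matches.
Reversing Oxidase → still no organism matches.
Reversing OF glucose (to +) → unique match: Burkholderia cepacia.
Reversing Motility → still no organism matches.
Reversing Pigment → still no organism matches.
Reversing Esculin → still no organism matches.

OF glucose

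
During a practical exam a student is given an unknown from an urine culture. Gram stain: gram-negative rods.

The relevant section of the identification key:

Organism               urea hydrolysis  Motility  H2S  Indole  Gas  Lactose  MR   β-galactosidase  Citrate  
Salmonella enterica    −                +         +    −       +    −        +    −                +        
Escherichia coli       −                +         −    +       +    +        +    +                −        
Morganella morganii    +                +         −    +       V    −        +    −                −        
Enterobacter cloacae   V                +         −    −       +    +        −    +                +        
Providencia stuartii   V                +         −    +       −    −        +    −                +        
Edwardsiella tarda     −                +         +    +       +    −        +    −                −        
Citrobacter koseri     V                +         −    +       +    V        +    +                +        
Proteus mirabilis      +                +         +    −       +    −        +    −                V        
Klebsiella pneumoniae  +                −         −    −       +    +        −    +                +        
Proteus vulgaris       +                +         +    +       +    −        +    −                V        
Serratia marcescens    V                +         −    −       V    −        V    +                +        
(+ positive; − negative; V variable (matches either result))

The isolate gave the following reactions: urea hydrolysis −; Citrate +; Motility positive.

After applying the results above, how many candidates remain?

5

Citrate +: excludes Escherichia coli, Morganella morganii, Edwardsiella tarda — 8 left.
urea hydrolysis −: excludes Proteus mirabilis, Klebsiella pneumoniae, Proteus vulgaris — 5 left.
Motility +: all 5 remaining candidates are consistent.
Still consistent: Citrobacter koseri, Enterobacter cloacae, Providencia stuartii, Salmonella enterica, Serratia marcescens.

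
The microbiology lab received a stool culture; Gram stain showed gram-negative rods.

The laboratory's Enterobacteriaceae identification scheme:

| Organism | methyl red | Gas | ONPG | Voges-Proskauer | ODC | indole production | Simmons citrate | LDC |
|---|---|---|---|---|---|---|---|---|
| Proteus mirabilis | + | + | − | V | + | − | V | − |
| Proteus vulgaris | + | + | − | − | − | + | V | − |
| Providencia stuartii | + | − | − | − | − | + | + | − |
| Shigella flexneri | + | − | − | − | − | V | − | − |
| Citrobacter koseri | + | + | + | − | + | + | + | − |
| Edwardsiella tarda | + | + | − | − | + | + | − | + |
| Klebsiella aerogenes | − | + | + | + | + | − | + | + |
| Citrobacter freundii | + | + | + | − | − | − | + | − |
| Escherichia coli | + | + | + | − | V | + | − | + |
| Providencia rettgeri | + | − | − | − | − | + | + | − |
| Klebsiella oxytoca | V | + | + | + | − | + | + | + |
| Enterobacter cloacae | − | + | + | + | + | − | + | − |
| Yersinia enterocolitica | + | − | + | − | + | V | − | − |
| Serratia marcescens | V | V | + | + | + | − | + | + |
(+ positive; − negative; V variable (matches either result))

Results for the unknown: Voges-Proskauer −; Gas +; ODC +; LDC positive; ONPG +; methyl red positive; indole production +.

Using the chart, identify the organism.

ONPG +: excludes 6 organisms — 8 left.
ODC +: excludes Citrobacter freundii, Klebsiella oxytoca — 6 left.
indole production +: excludes Klebsiella aerogenes, Enterobacter cloacae, Serratia marcescens — 3 left.
methyl red +: all 3 remaining candidates are consistent.
LDC +: excludes Citrobacter koseri, Yersinia enterocolitica — 1 left.
Gas +: the one remaining candidate is consistent.
Voges-Proskauer −: the one remaining candidate is consistent.

Escherichia coli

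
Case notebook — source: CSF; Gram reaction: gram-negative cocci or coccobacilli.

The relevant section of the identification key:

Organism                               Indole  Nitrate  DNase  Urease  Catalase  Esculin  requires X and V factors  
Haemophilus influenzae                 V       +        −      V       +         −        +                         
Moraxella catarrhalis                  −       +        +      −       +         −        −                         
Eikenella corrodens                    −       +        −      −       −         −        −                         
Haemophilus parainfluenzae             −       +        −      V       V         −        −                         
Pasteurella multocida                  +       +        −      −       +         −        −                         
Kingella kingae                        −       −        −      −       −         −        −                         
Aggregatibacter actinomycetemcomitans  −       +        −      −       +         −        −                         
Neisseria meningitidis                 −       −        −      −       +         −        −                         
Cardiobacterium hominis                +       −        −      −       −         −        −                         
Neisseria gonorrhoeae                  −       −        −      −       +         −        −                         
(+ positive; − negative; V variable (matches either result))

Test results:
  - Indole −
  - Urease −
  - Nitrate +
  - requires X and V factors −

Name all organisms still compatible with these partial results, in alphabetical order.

Aggregatibacter actinomycetemcomitans, Eikenella corrodens, Haemophilus parainfluenzae, Moraxella catarrhalis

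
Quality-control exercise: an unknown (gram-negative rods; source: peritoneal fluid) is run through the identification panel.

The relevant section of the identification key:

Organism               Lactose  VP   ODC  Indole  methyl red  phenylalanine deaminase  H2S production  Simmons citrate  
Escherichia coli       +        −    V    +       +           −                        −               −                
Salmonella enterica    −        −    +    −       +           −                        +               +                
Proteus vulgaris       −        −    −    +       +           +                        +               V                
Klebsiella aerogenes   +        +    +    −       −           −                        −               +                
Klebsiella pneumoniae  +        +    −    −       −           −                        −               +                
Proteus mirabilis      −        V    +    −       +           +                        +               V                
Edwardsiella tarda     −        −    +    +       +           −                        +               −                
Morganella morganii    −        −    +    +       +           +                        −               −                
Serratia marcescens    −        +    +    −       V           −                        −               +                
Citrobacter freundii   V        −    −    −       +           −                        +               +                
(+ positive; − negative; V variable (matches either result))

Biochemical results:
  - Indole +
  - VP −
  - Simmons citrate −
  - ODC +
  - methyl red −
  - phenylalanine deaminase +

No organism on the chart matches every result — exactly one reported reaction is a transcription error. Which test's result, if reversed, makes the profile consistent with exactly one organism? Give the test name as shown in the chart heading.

methyl red

As reported, no row in the chart matches all 6 reactions.
Reversing ODC → still no organism matches.
Reversing Simmons citrate → still no organism matches.
Reversing methyl red (to +) → unique match: Morganella morganii.
Reversing VP → still no organism matches.
Reversing phenylalanine deaminase → still no organism matches.
Reversing Indole → still no organism matches.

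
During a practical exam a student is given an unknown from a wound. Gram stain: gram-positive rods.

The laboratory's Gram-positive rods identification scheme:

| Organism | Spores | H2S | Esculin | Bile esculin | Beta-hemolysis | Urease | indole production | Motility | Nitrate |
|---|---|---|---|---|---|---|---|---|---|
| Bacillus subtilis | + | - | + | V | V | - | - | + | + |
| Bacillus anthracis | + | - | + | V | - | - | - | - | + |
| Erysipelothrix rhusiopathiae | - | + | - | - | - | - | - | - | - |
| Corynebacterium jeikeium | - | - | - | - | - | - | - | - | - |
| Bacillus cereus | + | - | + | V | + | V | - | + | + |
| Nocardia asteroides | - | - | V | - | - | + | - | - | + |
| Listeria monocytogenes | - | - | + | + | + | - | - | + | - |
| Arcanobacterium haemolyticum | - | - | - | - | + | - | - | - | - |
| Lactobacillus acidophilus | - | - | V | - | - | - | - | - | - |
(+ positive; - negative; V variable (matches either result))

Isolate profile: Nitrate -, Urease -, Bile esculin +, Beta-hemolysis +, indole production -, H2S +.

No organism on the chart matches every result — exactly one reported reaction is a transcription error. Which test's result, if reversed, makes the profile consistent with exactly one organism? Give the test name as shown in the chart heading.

As reported, no row in the chart matches all 6 reactions.
Reversing indole production → still no organism matches.
Reversing Nitrate → still no organism matches.
Reversing Bile esculin → still no organism matches.
Reversing Urease → still no organism matches.
Reversing H2S (to -) → unique match: Listeria monocytogenes.
Reversing Beta-hemolysis → still no organism matches.

H2S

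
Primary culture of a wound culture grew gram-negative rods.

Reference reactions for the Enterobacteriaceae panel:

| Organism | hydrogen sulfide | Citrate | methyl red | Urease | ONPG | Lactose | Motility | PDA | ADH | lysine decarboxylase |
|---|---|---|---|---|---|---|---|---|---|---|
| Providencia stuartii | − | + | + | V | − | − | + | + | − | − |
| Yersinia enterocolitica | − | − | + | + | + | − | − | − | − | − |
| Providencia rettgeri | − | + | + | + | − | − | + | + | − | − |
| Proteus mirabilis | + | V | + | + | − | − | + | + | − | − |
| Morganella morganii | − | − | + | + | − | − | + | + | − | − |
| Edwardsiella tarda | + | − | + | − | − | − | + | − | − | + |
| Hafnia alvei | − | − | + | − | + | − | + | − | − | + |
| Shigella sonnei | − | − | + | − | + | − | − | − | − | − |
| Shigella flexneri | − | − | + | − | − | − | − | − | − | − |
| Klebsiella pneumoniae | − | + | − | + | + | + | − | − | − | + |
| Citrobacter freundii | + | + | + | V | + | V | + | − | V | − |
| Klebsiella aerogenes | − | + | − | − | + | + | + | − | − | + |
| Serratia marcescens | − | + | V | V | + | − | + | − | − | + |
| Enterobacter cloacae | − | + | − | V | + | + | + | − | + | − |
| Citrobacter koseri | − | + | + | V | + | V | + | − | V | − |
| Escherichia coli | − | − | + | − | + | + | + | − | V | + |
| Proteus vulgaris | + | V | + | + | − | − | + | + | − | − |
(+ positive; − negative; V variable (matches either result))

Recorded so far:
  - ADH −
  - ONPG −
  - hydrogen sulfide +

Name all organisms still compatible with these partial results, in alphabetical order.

hydrogen sulfide +: excludes 13 organisms — 4 left.
ONPG −: excludes Citrobacter freundii — 3 left.
ADH −: all 3 remaining candidates are consistent.

Edwardsiella tarda, Proteus mirabilis, Proteus vulgaris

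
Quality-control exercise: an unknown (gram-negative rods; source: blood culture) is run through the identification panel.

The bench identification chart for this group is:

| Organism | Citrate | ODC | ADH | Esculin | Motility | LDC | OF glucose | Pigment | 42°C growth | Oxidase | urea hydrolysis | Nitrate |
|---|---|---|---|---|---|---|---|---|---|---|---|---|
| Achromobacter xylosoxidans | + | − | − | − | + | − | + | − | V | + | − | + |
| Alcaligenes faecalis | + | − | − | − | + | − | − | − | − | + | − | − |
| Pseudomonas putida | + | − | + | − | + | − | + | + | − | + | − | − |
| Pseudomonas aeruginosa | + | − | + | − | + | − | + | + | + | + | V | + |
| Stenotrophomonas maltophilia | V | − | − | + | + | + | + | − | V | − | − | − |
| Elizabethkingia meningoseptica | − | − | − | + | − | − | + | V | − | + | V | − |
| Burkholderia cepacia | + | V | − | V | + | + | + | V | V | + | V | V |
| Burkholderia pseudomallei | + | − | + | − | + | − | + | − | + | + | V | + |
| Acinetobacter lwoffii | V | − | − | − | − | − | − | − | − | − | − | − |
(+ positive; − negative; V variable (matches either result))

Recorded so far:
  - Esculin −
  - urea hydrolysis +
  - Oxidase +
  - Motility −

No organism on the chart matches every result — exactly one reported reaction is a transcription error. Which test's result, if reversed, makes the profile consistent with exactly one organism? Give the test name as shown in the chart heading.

Esculin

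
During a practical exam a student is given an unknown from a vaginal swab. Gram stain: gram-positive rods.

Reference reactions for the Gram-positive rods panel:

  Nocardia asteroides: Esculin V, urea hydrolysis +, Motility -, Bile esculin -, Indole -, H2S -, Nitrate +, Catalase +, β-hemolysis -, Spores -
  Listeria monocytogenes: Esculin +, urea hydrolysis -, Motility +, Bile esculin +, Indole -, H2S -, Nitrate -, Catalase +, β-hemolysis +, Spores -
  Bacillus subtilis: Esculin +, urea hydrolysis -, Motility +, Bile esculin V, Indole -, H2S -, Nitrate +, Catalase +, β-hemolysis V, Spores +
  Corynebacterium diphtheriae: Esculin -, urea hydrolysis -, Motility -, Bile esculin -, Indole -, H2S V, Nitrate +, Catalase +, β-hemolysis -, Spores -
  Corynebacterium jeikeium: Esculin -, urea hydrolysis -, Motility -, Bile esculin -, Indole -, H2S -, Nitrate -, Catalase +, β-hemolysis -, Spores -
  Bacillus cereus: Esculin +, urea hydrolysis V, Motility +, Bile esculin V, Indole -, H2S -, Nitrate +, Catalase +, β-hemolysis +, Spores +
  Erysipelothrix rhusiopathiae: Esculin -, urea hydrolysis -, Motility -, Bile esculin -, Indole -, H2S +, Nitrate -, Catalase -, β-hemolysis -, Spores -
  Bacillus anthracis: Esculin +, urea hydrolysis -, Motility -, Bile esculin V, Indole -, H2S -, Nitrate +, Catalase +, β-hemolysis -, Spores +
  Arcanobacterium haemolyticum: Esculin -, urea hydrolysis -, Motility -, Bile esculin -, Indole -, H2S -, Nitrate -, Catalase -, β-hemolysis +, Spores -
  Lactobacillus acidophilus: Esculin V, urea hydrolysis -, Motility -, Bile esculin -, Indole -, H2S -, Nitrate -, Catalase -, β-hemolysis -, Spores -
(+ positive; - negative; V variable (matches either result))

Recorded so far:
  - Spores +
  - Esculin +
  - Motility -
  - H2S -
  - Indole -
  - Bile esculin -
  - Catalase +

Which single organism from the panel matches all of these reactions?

Bacillus anthracis

H2S -: excludes Erysipelothrix rhusiopathiae — 9 left.
Spores +: excludes 6 organisms — 3 left.
Esculin +: all 3 remaining candidates are consistent.
Motility -: excludes Bacillus subtilis, Bacillus cereus — 1 left.
Catalase +: the one remaining candidate is consistent.
Bile esculin -: the one remaining candidate is consistent.
Indole -: the one remaining candidate is consistent.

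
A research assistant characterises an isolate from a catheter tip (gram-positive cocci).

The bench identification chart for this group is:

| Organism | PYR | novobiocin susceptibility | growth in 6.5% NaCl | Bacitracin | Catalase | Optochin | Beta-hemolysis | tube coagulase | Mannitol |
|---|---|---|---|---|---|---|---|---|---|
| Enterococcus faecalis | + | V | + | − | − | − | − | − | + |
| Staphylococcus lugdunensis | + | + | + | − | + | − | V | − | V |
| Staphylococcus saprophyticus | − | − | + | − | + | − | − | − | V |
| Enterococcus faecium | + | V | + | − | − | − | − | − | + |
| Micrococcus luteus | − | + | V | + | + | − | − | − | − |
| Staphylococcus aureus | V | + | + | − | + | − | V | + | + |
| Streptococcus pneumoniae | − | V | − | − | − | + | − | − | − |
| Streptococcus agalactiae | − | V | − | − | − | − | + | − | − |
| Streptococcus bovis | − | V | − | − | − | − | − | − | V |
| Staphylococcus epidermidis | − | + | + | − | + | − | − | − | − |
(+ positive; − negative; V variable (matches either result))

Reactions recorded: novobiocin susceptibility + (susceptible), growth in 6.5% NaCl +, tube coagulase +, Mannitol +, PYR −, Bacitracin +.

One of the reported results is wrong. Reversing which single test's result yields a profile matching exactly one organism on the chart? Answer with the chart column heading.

Bacitracin

As reported, no row in the chart matches all 6 reactions.
Reversing Bacitracin (to −) → unique match: Staphylococcus aureus.
Reversing Mannitol → still no organism matches.
Reversing growth in 6.5% NaCl → still no organism matches.
Reversing PYR → still no organism matches.
Reversing novobiocin susceptibility → still no organism matches.
Reversing tube coagulase → still no organism matches.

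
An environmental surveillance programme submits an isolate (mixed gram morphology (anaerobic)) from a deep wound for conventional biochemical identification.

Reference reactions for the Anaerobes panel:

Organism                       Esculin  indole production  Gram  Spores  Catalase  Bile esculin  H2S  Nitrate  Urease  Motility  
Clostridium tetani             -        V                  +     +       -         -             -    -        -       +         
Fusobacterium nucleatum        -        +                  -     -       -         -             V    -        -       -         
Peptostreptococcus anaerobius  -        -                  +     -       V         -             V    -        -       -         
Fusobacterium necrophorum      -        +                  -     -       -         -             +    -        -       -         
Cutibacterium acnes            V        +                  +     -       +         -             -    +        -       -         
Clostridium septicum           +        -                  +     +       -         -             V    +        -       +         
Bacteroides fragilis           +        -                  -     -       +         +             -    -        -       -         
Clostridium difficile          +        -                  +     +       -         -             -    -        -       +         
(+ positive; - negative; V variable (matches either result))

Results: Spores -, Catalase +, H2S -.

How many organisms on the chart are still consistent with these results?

Spores -: excludes Clostridium tetani, Clostridium septicum, Clostridium difficile — 5 left.
Catalase +: excludes Fusobacterium nucleatum, Fusobacterium necrophorum — 3 left.
H2S -: all 3 remaining candidates are consistent.
Still consistent: Bacteroides fragilis, Cutibacterium acnes, Peptostreptococcus anaerobius.

3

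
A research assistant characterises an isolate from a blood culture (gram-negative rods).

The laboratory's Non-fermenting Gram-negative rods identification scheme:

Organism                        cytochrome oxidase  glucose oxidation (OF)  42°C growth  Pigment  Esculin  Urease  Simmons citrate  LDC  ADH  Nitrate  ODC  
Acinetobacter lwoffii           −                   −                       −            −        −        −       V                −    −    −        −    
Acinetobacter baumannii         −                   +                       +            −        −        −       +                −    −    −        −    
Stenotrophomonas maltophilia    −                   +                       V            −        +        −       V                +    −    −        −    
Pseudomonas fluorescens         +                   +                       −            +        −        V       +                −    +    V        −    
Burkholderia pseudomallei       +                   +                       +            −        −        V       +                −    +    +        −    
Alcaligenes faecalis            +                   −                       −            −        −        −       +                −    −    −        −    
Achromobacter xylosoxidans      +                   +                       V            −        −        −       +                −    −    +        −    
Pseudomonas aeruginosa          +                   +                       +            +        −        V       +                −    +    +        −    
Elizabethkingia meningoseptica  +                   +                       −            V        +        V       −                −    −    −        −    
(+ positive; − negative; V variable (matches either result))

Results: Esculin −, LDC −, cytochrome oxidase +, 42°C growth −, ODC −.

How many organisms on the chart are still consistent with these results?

LDC −: excludes Stenotrophomonas maltophilia — 8 left.
ODC −: all 8 remaining candidates are consistent.
Esculin −: excludes Elizabethkingia meningoseptica — 7 left.
cytochrome oxidase +: excludes Acinetobacter lwoffii, Acinetobacter baumannii — 5 left.
42°C growth −: excludes Burkholderia pseudomallei, Pseudomonas aeruginosa — 3 left.
Still consistent: Achromobacter xylosoxidans, Alcaligenes faecalis, Pseudomonas fluorescens.

3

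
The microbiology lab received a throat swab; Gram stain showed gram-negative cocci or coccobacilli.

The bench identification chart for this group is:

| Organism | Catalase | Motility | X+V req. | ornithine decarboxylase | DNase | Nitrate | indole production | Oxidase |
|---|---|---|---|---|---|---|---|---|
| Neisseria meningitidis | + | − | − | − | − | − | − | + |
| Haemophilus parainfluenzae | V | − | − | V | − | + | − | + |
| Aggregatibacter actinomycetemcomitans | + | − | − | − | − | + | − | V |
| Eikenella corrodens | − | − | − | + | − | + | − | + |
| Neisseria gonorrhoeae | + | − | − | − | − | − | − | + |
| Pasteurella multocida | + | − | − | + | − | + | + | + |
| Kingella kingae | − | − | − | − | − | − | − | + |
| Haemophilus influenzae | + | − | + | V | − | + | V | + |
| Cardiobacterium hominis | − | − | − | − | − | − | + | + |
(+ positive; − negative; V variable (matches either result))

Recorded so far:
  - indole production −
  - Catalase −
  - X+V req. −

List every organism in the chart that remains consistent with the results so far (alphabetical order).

Eikenella corrodens, Haemophilus parainfluenzae, Kingella kingae

Catalase −: excludes 5 organisms — 4 left.
indole production −: excludes Cardiobacterium hominis — 3 left.
X+V req. −: all 3 remaining candidates are consistent.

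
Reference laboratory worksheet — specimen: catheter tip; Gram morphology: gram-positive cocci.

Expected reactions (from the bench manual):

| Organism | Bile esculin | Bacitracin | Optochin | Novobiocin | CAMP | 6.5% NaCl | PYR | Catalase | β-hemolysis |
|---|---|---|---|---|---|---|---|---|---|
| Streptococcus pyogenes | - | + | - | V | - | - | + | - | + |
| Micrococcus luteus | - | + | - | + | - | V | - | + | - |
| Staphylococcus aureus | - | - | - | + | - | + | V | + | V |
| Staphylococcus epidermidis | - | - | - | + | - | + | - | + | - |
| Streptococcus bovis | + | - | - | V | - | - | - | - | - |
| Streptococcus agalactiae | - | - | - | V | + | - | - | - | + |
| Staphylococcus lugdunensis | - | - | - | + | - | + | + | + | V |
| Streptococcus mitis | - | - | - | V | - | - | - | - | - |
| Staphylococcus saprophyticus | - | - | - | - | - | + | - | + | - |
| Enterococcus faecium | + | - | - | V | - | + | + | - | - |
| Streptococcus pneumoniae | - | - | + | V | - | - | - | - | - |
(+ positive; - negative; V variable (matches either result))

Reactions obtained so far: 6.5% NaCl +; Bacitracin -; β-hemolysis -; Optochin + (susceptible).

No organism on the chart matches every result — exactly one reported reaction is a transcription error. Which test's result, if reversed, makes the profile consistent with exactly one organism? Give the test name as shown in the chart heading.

6.5% NaCl

As reported, no row in the chart matches all 4 reactions.
Reversing Optochin → 5 organisms match (not unique).
Reversing Bacitracin → still no organism matches.
Reversing β-hemolysis → still no organism matches.
Reversing 6.5% NaCl (to -) → unique match: Streptococcus pneumoniae.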